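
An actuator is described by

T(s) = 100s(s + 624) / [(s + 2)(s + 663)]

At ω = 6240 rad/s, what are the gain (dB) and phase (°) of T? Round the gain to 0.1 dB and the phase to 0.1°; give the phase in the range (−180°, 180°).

40.0 dB, 0.4°

At s = jω = j6240:
zero (s+624): 624 + j6240 → |·| = √(624²+6240²) = √39326976 ≈ 6271.1, ∠ = arctan(6240/624) ≈ 84.29°
zero at origin: s = j6240 → |·| = 6240, ∠ = 90.00°
pole (s+2): 2 + j6240 → |·| = √(2²+6240²) = √38937604 ≈ 6240, ∠ = arctan(6240/2) ≈ 89.98°
pole (s+663): 663 + j6240 → |·| = √(663²+6240²) = √39377169 ≈ 6275.1, ∠ = arctan(6240/663) ≈ 83.94°
|T| = 100 · 3.9132e+07 / 3.9157e+07 ≈ 99.936
Gain = 20 log₁₀(99.936) ≈ 39.99 dB
∠T = 174.29° − 173.92° = 0.37°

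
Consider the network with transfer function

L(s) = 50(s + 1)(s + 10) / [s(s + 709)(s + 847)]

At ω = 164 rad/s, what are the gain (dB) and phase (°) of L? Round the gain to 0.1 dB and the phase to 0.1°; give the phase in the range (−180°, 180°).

At s = jω = j164:
zero (s+1): 1 + j164 → |·| = √(1²+164²) = √26897 ≈ 164, ∠ = arctan(164/1) ≈ 89.65°
zero (s+10): 10 + j164 → |·| = √(10²+164²) = √26996 ≈ 164.3, ∠ = arctan(164/10) ≈ 86.51°
pole (s+709): 709 + j164 → |·| = √(709²+164²) = √529577 ≈ 727.72, ∠ = arctan(164/709) ≈ 13.02°
pole (s+847): 847 + j164 → |·| = √(847²+164²) = √744305 ≈ 862.73, ∠ = arctan(164/847) ≈ 10.96°
pole at origin: |s| = 164, ∠ = 90.00° (in denominator)
|L| = 50 · 26945 / 1.0296e+08 ≈ 0.013085
Gain = 20 log₁₀(0.013085) ≈ -37.66 dB
∠L = 176.16° − 113.98° = 62.18°

-37.7 dB, 62.2°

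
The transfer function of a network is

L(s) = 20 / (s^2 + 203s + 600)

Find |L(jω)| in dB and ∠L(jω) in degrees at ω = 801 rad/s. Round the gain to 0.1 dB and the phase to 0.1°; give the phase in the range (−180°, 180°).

-90.4 dB, -165.8°

Substitute s = j801:
Numerator: 20 = 20 + j0
Denominator: (j801)^2 + 203(j801) + 600 = -641001 + j162603
|N| = √(20² + 0²) ≈ 20, ∠N ≈ 0.00°
|D| = √(641001² + 162603²) ≈ 6.613e+05, ∠D ≈ 165.77°
|L| = 20 / 6.613e+05 ≈ 3.0243e-05
Gain = 20 log₁₀(3.0243e-05) ≈ -90.39 dB
∠L = 0.00° − 165.77° = -165.77°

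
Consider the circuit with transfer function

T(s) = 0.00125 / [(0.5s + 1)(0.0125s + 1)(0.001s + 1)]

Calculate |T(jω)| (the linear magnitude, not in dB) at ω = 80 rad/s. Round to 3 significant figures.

At ω = 80 rad/s:
pole (1 + j80·0.5) = 1 + j40 → |·| ≈ 40.012, ∠ ≈ 88.57°
pole (1 + j80·0.0125) = 1 + j1 → |·| ≈ 1.4142, ∠ ≈ 45.00°
pole (1 + j80·0.001) = 1 + j0.08 → |·| ≈ 1.0032, ∠ ≈ 4.57°
|T| = 0.00125 · 1 / (40.012 · 1.4142 · 1.0032) ≈ 2.202e-05

2.20e-05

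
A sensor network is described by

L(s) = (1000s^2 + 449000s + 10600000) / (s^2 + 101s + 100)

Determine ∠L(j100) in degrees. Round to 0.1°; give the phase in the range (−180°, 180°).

-45.2°

Substitute s = j100:
Numerator: 1000(j100)^2 + 449000(j100) + 10600000 = 600000 + j44900000
Denominator: (j100)^2 + 101(j100) + 100 = -9900 + j10100
|N| = √(600000² + 44900000²) ≈ 4.4904e+07, ∠N ≈ 89.23°
|D| = √(9900² + 10100²) ≈ 14143, ∠D ≈ 134.43°
∠L = 89.23° − 134.43° = -45.20°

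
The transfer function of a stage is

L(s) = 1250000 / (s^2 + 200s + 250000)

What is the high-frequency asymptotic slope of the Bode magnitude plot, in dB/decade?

-40 dB/decade

Each pole contributes −20 dB/decade at high frequency; each zero contributes +20 dB/decade.
Net: 0 zero(s) − 2 pole(s) → -40 dB/decade.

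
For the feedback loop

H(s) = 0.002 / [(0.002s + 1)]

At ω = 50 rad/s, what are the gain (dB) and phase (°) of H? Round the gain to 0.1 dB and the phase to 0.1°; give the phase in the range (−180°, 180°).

-54.0 dB, -5.7°

At ω = 50 rad/s:
pole (1 + j50·0.002) = 1 + j0.1 → |·| ≈ 1.005, ∠ ≈ 5.71°
|H| = 0.002 · 1 / (1.005) ≈ 0.00199
Gain = 20 log₁₀(0.00199) ≈ -54.02 dB
∠H = (0°) − (5.71°) = -5.71°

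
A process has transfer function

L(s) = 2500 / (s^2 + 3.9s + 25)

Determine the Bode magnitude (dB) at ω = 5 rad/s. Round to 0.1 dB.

42.2 dB

At s = jω = j5:
quadratic: (j5)² + 3.9·j5 + 25 = 0 + j19.5 → |·| ≈ 19.5, ∠ ≈ 90.00°
|L| = 2500 / 19.5 ≈ 128.21
Gain = 20 log₁₀(128.21) ≈ 42.16 dB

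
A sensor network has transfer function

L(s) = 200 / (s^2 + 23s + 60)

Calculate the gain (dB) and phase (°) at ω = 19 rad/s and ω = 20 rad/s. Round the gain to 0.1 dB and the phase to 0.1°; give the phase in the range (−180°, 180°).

ω = 19: -8.5 dB, -124.6°; ω = 20: -9.1 dB, -126.5°

Substitute s = j19:
Numerator: 200 = 200 + j0
Denominator: (j19)^2 + 23(j19) + 60 = -301 + j437
|N| = √(200² + 0²) ≈ 200, ∠N ≈ 0.00°
|D| = √(301² + 437²) ≈ 530.63, ∠D ≈ 124.56°
|L| = 200 / 530.63 ≈ 0.37691
Gain = 20 log₁₀(0.37691) ≈ -8.48 dB
∠L = 0.00° − 124.56° = -124.56°

Substitute s = j20:
Numerator: 200 = 200 + j0
Denominator: (j20)^2 + 23(j20) + 60 = -340 + j460
|N| = √(200² + 0²) ≈ 200, ∠N ≈ 0.00°
|D| = √(340² + 460²) ≈ 572.01, ∠D ≈ 126.47°
|L| = 200 / 572.01 ≈ 0.34964
Gain = 20 log₁₀(0.34964) ≈ -9.13 dB
∠L = 0.00° − 126.47° = -126.47°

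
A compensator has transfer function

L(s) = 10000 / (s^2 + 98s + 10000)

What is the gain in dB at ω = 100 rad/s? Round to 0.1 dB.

At s = jω = j100:
quadratic: (j100)² + 98·j100 + 10000 = 0 + j9800 → |·| ≈ 9800, ∠ ≈ 90.00°
|L| = 10000 / 9800 ≈ 1.0204
Gain = 20 log₁₀(1.0204) ≈ 0.18 dB

0.2 dB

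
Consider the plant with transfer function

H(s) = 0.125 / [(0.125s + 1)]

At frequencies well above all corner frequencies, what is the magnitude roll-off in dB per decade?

Each pole contributes −20 dB/decade at high frequency; each zero contributes +20 dB/decade.
Net: 0 zero(s) − 1 pole(s) → -20 dB/decade.

-20 dB/decade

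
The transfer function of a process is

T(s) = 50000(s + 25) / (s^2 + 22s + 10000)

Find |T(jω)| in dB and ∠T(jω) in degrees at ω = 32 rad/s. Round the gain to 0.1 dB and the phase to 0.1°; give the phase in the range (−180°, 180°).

At s = jω = j32:
zero (s+25): 25 + j32 → |·| = √(25²+32²) = √1649 ≈ 40.608, ∠ = arctan(32/25) ≈ 52.00°
quadratic: (j32)² + 22·j32 + 10000 = 8976 + j704 → |·| ≈ 9003.6, ∠ ≈ 4.48°
|T| = 50000 · 40.608 / 9003.6 ≈ 225.51
Gain = 20 log₁₀(225.51) ≈ 47.06 dB
∠T = 52.00° − 4.48° = 47.52°

47.1 dB, 47.5°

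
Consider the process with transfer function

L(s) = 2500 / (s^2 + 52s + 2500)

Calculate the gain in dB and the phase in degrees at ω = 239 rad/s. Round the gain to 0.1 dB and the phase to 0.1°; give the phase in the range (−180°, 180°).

-27.0 dB, -167.2°

At s = jω = j239:
quadratic: (j239)² + 52·j239 + 2500 = -54621 + j12428 → |·| ≈ 56017, ∠ ≈ 167.18°
|L| = 2500 / 56017 ≈ 0.044629
Gain = 20 log₁₀(0.044629) ≈ -27.01 dB
∠L = 0.00° − 167.18° = -167.18°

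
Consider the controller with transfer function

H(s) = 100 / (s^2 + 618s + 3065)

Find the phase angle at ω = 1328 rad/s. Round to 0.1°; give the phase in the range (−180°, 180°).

-155.0°

Substitute s = j1328:
Numerator: 100 = 100 + j0
Denominator: (j1328)^2 + 618(j1328) + 3065 = -1760519 + j820704
|N| = √(100² + 0²) ≈ 100, ∠N ≈ 0.00°
|D| = √(1760519² + 820704²) ≈ 1.9424e+06, ∠D ≈ 155.01°
∠H = 0.00° − 155.01° = -155.01°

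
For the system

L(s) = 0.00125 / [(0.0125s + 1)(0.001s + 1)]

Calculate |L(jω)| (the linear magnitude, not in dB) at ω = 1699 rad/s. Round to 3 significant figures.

At ω = 1699 rad/s:
pole (1 + j1699·0.0125) = 1 + j21.2375 → |·| ≈ 21.261, ∠ ≈ 87.30°
pole (1 + j1699·0.001) = 1 + j1.699 → |·| ≈ 1.9714, ∠ ≈ 59.52°
|L| = 0.00125 · 1 / (21.261 · 1.9714) ≈ 2.9823e-05

2.98e-05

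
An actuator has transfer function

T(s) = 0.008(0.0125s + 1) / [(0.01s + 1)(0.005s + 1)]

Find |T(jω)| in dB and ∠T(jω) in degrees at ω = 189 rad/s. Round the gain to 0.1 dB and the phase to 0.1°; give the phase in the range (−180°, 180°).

-43.1 dB, -38.4°

At ω = 189 rad/s:
zero (1 + j189·0.0125) = 1 + j2.3625 → |·| ≈ 2.5654, ∠ ≈ 67.06°
pole (1 + j189·0.01) = 1 + j1.89 → |·| ≈ 2.1382, ∠ ≈ 62.12°
pole (1 + j189·0.005) = 1 + j0.945 → |·| ≈ 1.3759, ∠ ≈ 43.38°
|T| = 0.008 · 2.5654 / (2.1382 · 1.3759) ≈ 0.0069761
Gain = 20 log₁₀(0.0069761) ≈ -43.13 dB
∠T = (67.06°) − (62.12° + 43.38°) = -38.44°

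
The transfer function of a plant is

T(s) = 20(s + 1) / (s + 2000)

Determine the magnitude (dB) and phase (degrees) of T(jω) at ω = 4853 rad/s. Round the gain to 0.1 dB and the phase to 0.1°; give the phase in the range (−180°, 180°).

25.3 dB, 22.4°

At s = jω = j4853:
zero (s+1): 1 + j4853 → |·| = √(1²+4853²) = √23551610 ≈ 4853, ∠ = arctan(4853/1) ≈ 89.99°
pole (s+2000): 2000 + j4853 → |·| = √(2000²+4853²) = √27551609 ≈ 5249, ∠ = arctan(4853/2000) ≈ 67.60°
|T| = 20 · 4853 / 5249 ≈ 18.491
Gain = 20 log₁₀(18.491) ≈ 25.34 dB
∠T = 89.99° − 67.60° = 22.39°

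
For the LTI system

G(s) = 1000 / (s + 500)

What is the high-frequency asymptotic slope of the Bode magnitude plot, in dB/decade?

Each pole contributes −20 dB/decade at high frequency; each zero contributes +20 dB/decade.
Net: 0 zero(s) − 1 pole(s) → -20 dB/decade.

-20 dB/decade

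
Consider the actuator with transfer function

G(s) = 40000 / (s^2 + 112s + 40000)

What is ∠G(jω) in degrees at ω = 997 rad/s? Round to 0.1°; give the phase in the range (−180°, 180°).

At s = jω = j997:
quadratic: (j997)² + 112·j997 + 40000 = -954009 + j111664 → |·| ≈ 9.6052e+05, ∠ ≈ 173.32°
∠G = 0.00° − 173.32° = -173.32°

-173.3°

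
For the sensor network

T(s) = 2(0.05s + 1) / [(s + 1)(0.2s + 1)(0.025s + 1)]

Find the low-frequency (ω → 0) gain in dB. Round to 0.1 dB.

T(0) = 2 · 1 / 1 = 2
20 log₁₀(2) ≈ 6.02 dB

6.0 dB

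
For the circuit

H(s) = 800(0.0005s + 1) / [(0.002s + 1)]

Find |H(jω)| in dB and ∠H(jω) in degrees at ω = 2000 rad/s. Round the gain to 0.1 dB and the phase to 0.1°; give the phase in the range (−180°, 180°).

48.8 dB, -31.0°

At ω = 2000 rad/s:
zero (1 + j2000·0.0005) = 1 + j1 → |·| ≈ 1.4142, ∠ ≈ 45.00°
pole (1 + j2000·0.002) = 1 + j4 → |·| ≈ 4.1231, ∠ ≈ 75.96°
|H| = 800 · 1.4142 / (4.1231) ≈ 274.4
Gain = 20 log₁₀(274.4) ≈ 48.77 dB
∠H = (45.00°) − (75.96°) = -30.96°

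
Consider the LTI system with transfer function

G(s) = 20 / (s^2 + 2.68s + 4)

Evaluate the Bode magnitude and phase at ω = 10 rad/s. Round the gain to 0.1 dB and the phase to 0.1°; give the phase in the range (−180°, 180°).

At s = jω = j10:
quadratic: (j10)² + 2.68·j10 + 4 = -96 + j26.8 → |·| ≈ 99.671, ∠ ≈ 164.40°
|G| = 20 / 99.671 ≈ 0.20066
Gain = 20 log₁₀(0.20066) ≈ -13.95 dB
∠G = 0.00° − 164.40° = -164.40°

-14.0 dB, -164.4°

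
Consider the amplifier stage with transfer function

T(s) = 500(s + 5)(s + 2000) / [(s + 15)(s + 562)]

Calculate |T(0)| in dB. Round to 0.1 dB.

55.5 dB

T(0) = 500·5·2000 / (15·562) ≈ 593.12
20 log₁₀(593.12) ≈ 55.46 dB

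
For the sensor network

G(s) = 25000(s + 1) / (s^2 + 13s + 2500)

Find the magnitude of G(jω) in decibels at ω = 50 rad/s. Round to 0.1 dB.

At s = jω = j50:
zero (s+1): 1 + j50 → |·| = √(1²+50²) = √2501 ≈ 50.01, ∠ = arctan(50/1) ≈ 88.85°
quadratic: (j50)² + 13·j50 + 2500 = 0 + j650 → |·| ≈ 650, ∠ ≈ 90.00°
|G| = 25000 · 50.01 / 650 ≈ 1923.5
Gain = 20 log₁₀(1923.5) ≈ 65.68 dB

65.7 dB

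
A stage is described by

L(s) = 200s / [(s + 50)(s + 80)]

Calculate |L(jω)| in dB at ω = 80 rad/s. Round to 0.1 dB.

At s = jω = j80:
zero at origin: s = j80 → |·| = 80, ∠ = 90.00°
pole (s+50): 50 + j80 → |·| = √(50²+80²) = √8900 ≈ 94.34, ∠ = arctan(80/50) ≈ 57.99°
pole (s+80): 80 + j80 → |·| = √(80²+80²) = √12800 ≈ 113.14, ∠ = arctan(80/80) ≈ 45.00°
|L| = 200 · 80 / 10674 ≈ 1.499
Gain = 20 log₁₀(1.499) ≈ 3.52 dB

3.5 dB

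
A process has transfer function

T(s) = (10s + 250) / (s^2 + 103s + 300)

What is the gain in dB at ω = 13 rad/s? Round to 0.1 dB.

Substitute s = j13:
Numerator: 10(j13) + 250 = 250 + j130
Denominator: (j13)^2 + 103(j13) + 300 = 131 + j1339
|N| = √(250² + 130²) ≈ 281.78, ∠N ≈ 27.47°
|D| = √(131² + 1339²) ≈ 1345.4, ∠D ≈ 84.41°
|T| = 281.78 / 1345.4 ≈ 0.20944
Gain = 20 log₁₀(0.20944) ≈ -13.58 dB

-13.6 dB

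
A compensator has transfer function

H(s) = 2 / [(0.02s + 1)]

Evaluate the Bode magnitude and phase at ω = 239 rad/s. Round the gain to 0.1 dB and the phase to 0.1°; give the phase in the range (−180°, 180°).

-7.8 dB, -78.2°

At ω = 239 rad/s:
pole (1 + j239·0.02) = 1 + j4.78 → |·| ≈ 4.8835, ∠ ≈ 78.18°
|H| = 2 · 1 / (4.8835) ≈ 0.40954
Gain = 20 log₁₀(0.40954) ≈ -7.75 dB
∠H = (0°) − (78.18°) = -78.18°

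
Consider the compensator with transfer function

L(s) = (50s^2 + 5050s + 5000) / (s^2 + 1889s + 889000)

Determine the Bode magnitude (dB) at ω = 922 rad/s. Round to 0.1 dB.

27.8 dB

Substitute s = j922:
Numerator: 50(j922)^2 + 5050(j922) + 5000 = -42499200 + j4656100
Denominator: (j922)^2 + 1889(j922) + 889000 = 38916 + j1741658
|N| = √(42499200² + 4656100²) ≈ 4.2753e+07, ∠N ≈ 173.75°
|D| = √(38916² + 1741658²) ≈ 1.7421e+06, ∠D ≈ 88.72°
|L| = 4.2753e+07 / 1.7421e+06 ≈ 24.541
Gain = 20 log₁₀(24.541) ≈ 27.80 dB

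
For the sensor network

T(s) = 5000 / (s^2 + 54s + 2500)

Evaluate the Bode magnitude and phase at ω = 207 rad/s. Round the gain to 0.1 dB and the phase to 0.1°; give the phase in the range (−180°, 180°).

-18.5 dB, -164.5°

At s = jω = j207:
quadratic: (j207)² + 54·j207 + 2500 = -40349 + j11178 → |·| ≈ 41869, ∠ ≈ 164.52°
|T| = 5000 / 41869 ≈ 0.11942
Gain = 20 log₁₀(0.11942) ≈ -18.46 dB
∠T = 0.00° − 164.52° = -164.52°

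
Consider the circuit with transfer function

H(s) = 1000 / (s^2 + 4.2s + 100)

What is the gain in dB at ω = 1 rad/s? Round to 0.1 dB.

20.1 dB

At s = jω = j1:
quadratic: (j1)² + 4.2·j1 + 100 = 99 + j4.2 → |·| ≈ 99.089, ∠ ≈ 2.43°
|H| = 1000 / 99.089 ≈ 10.092
Gain = 20 log₁₀(10.092) ≈ 20.08 dB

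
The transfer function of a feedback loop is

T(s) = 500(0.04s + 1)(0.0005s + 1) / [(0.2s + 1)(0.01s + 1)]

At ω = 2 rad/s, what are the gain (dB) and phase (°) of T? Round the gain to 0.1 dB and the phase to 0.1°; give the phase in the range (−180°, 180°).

53.4 dB, -18.3°

At ω = 2 rad/s:
zero (1 + j2·0.04) = 1 + j0.08 → |·| ≈ 1.0032, ∠ ≈ 4.57°
zero (1 + j2·0.0005) = 1 + j0.001 → |·| ≈ 1, ∠ ≈ 0.06°
pole (1 + j2·0.2) = 1 + j0.4 → |·| ≈ 1.077, ∠ ≈ 21.80°
pole (1 + j2·0.01) = 1 + j0.02 → |·| ≈ 1.0002, ∠ ≈ 1.15°
|T| = 500 · 1.0032 · 1 / (1.077 · 1.0002) ≈ 465.65
Gain = 20 log₁₀(465.65) ≈ 53.36 dB
∠T = (4.57° + 0.06°) − (21.80° + 1.15°) = -18.32°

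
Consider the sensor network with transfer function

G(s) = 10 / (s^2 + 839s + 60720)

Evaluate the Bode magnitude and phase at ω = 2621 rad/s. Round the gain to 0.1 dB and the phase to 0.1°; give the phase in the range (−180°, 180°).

Substitute s = j2621:
Numerator: 10 = 10 + j0
Denominator: (j2621)^2 + 839(j2621) + 60720 = -6808921 + j2199019
|N| = √(10² + 0²) ≈ 10, ∠N ≈ 0.00°
|D| = √(6808921² + 2199019²) ≈ 7.1552e+06, ∠D ≈ 162.10°
|G| = 10 / 7.1552e+06 ≈ 1.3976e-06
Gain = 20 log₁₀(1.3976e-06) ≈ -117.09 dB
∠G = 0.00° − 162.10° = -162.10°

-117.1 dB, -162.1°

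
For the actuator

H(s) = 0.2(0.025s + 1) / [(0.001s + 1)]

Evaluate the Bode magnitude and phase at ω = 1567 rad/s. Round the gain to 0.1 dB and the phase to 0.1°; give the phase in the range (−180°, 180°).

12.5 dB, 31.1°

At ω = 1567 rad/s:
zero (1 + j1567·0.025) = 1 + j39.175 → |·| ≈ 39.188, ∠ ≈ 88.54°
pole (1 + j1567·0.001) = 1 + j1.567 → |·| ≈ 1.8589, ∠ ≈ 57.46°
|H| = 0.2 · 39.188 / (1.8589) ≈ 4.2163
Gain = 20 log₁₀(4.2163) ≈ 12.50 dB
∠H = (88.54°) − (57.46°) = 31.08°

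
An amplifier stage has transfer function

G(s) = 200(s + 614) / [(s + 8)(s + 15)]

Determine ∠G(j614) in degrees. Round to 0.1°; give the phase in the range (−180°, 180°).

At s = jω = j614:
zero (s+614): 614 + j614 → |·| = √(614²+614²) = √753992 ≈ 868.33, ∠ = arctan(614/614) ≈ 45.00°
pole (s+8): 8 + j614 → |·| = √(8²+614²) = √377060 ≈ 614.05, ∠ = arctan(614/8) ≈ 89.25°
pole (s+15): 15 + j614 → |·| = √(15²+614²) = √377221 ≈ 614.18, ∠ = arctan(614/15) ≈ 88.60°
∠G = 45.00° − 177.85° = -132.85°

-132.9°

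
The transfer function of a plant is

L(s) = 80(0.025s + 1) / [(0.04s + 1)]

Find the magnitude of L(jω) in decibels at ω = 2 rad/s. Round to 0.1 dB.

At ω = 2 rad/s:
zero (1 + j2·0.025) = 1 + j0.05 → |·| ≈ 1.0012, ∠ ≈ 2.86°
pole (1 + j2·0.04) = 1 + j0.08 → |·| ≈ 1.0032, ∠ ≈ 4.57°
|L| = 80 · 1.0012 / (1.0032) ≈ 79.841
Gain = 20 log₁₀(79.841) ≈ 38.04 dB

38.0 dB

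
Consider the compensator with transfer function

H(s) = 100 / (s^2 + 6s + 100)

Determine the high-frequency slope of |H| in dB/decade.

Each pole contributes −20 dB/decade at high frequency; each zero contributes +20 dB/decade.
Net: 0 zero(s) − 2 pole(s) → -40 dB/decade.

-40 dB/decade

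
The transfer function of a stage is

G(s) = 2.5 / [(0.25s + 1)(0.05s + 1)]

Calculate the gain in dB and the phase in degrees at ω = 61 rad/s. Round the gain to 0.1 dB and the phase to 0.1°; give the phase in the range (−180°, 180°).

At ω = 61 rad/s:
pole (1 + j61·0.25) = 1 + j15.25 → |·| ≈ 15.283, ∠ ≈ 86.25°
pole (1 + j61·0.05) = 1 + j3.05 → |·| ≈ 3.2098, ∠ ≈ 71.85°
|G| = 2.5 · 1 / (15.283 · 3.2098) ≈ 0.050963
Gain = 20 log₁₀(0.050963) ≈ -25.85 dB
∠G = (0°) − (86.25° + 71.85°) = -158.10°

-25.9 dB, -158.1°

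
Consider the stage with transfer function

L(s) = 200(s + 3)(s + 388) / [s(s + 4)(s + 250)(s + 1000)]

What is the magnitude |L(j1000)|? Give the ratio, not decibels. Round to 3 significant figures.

At s = jω = j1000:
zero (s+3): 3 + j1000 → |·| = √(3²+1000²) = √1000009 ≈ 1000, ∠ = arctan(1000/3) ≈ 89.83°
zero (s+388): 388 + j1000 → |·| = √(388²+1000²) = √1150544 ≈ 1072.6, ∠ = arctan(1000/388) ≈ 68.79°
pole (s+4): 4 + j1000 → |·| = √(4²+1000²) = √1000016 ≈ 1000, ∠ = arctan(1000/4) ≈ 89.77°
pole (s+250): 250 + j1000 → |·| = √(250²+1000²) = √1062500 ≈ 1030.8, ∠ = arctan(1000/250) ≈ 75.96°
pole (s+1000): 1000 + j1000 → |·| = √(1000²+1000²) = √2000000 ≈ 1414.2, ∠ = arctan(1000/1000) ≈ 45.00°
pole at origin: |s| = 1000, ∠ = 90.00° (in denominator)
|L| = 200 · 1.0726e+06 / 1.4578e+12 ≈ 0.00014715

0.000147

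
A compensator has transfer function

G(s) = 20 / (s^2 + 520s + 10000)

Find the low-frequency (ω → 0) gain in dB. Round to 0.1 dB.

-54.0 dB

G(0) = 20 / 10000 = 0.002
20 log₁₀(0.002) ≈ -53.98 dB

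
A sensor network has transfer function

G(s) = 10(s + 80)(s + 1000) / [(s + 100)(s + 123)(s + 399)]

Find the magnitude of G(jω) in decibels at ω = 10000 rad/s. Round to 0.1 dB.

-60.0 dB

At s = jω = j10000:
zero (s+80): 80 + j10000 → |·| = √(80²+10000²) = √100006400 ≈ 10000, ∠ = arctan(10000/80) ≈ 89.54°
zero (s+1000): 1000 + j10000 → |·| = √(1000²+10000²) = √101000000 ≈ 10050, ∠ = arctan(10000/1000) ≈ 84.29°
pole (s+100): 100 + j10000 → |·| = √(100²+10000²) = √100010000 ≈ 10000, ∠ = arctan(10000/100) ≈ 89.43°
pole (s+123): 123 + j10000 → |·| = √(123²+10000²) = √100015129 ≈ 10001, ∠ = arctan(10000/123) ≈ 89.30°
pole (s+399): 399 + j10000 → |·| = √(399²+10000²) = √100159201 ≈ 10008, ∠ = arctan(10000/399) ≈ 87.72°
|G| = 10 · 1.005e+08 / 1.0009e+12 ≈ 0.0010041
Gain = 20 log₁₀(0.0010041) ≈ -59.96 dB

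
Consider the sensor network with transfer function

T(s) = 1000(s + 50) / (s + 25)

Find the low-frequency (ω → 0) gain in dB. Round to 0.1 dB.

66.0 dB

T(0) = 1000·50 / (25) = 2000
20 log₁₀(2000) ≈ 66.02 dB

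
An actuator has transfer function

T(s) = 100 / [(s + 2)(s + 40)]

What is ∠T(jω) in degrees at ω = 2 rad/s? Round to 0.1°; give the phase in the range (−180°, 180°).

At s = jω = j2:
pole (s+2): 2 + j2 → |·| = √(2²+2²) = √8 ≈ 2.8284, ∠ = arctan(2/2) ≈ 45.00°
pole (s+40): 40 + j2 → |·| = √(40²+2²) = √1604 ≈ 40.05, ∠ = arctan(2/40) ≈ 2.86°
∠T = 0.00° − 47.86° = -47.86°

-47.9°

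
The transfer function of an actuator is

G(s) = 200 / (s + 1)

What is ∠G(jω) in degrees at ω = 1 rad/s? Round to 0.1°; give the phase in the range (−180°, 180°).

Substitute s = j1:
Numerator: 200 = 200 + j0
Denominator: (j1) + 1 = 1 + j1
|N| = √(200² + 0²) ≈ 200, ∠N ≈ 0.00°
|D| = √(1² + 1²) ≈ 1.4142, ∠D ≈ 45.00°
∠G = 0.00° − 45.00° = -45.00°

-45.0°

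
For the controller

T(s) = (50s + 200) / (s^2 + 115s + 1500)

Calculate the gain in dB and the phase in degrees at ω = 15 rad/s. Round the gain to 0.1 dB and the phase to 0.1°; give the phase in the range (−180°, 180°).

Substitute s = j15:
Numerator: 50(j15) + 200 = 200 + j750
Denominator: (j15)^2 + 115(j15) + 1500 = 1275 + j1725
|N| = √(200² + 750²) ≈ 776.21, ∠N ≈ 75.07°
|D| = √(1275² + 1725²) ≈ 2145.1, ∠D ≈ 53.53°
|T| = 776.21 / 2145.1 ≈ 0.36185
Gain = 20 log₁₀(0.36185) ≈ -8.83 dB
∠T = 75.07° − 53.53° = 21.54°

-8.8 dB, 21.5°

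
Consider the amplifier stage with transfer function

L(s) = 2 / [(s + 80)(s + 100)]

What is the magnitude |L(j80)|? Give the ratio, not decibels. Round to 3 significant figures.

0.000138

At s = jω = j80:
pole (s+80): 80 + j80 → |·| = √(80²+80²) = √12800 ≈ 113.14, ∠ = arctan(80/80) ≈ 45.00°
pole (s+100): 100 + j80 → |·| = √(100²+80²) = √16400 ≈ 128.06, ∠ = arctan(80/100) ≈ 38.66°
|L| = 2 / 14489 ≈ 0.00013804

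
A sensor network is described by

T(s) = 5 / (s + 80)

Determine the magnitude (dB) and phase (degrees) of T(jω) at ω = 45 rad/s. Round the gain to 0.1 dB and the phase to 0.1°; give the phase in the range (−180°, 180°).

At s = jω = j45:
pole (s+80): 80 + j45 → |·| = √(80²+45²) = √8425 ≈ 91.788, ∠ = arctan(45/80) ≈ 29.36°
|T| = 5 / 91.788 ≈ 0.054473
Gain = 20 log₁₀(0.054473) ≈ -25.28 dB
∠T = 0.00° − 29.36° = -29.36°

-25.3 dB, -29.4°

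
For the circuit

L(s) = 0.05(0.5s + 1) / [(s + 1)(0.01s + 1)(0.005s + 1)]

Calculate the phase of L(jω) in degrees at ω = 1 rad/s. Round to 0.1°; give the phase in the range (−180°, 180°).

At ω = 1 rad/s:
zero (1 + j1·0.5) = 1 + j0.5 → |·| ≈ 1.118, ∠ ≈ 26.57°
pole (1 + j1·1) = 1 + j1 → |·| ≈ 1.4142, ∠ ≈ 45.00°
pole (1 + j1·0.01) = 1 + j0.01 → |·| ≈ 1, ∠ ≈ 0.57°
pole (1 + j1·0.005) = 1 + j0.005 → |·| ≈ 1, ∠ ≈ 0.29°
∠L = (26.57°) − (45.00° + 0.57° + 0.29°) = -19.29°

-19.3°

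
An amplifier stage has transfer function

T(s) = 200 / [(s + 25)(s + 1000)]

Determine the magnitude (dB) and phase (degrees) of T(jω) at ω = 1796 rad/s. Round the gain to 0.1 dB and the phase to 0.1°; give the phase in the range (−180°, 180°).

At s = jω = j1796:
pole (s+25): 25 + j1796 → |·| = √(25²+1796²) = √3226241 ≈ 1796.2, ∠ = arctan(1796/25) ≈ 89.20°
pole (s+1000): 1000 + j1796 → |·| = √(1000²+1796²) = √4225616 ≈ 2055.6, ∠ = arctan(1796/1000) ≈ 60.89°
|T| = 200 / 3.6923e+06 ≈ 5.4167e-05
Gain = 20 log₁₀(5.4167e-05) ≈ -85.33 dB
∠T = 0.00° − 150.09° = -150.09°

-85.3 dB, -150.1°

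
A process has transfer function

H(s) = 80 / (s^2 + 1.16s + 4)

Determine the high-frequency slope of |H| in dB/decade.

Each pole contributes −20 dB/decade at high frequency; each zero contributes +20 dB/decade.
Net: 0 zero(s) − 2 pole(s) → -40 dB/decade.

-40 dB/decade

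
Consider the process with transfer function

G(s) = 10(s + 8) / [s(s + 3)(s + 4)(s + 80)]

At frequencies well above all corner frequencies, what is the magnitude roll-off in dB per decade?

-60 dB/decade

Each pole contributes −20 dB/decade at high frequency; each zero contributes +20 dB/decade.
Net: 1 zero(s) − 4 pole(s) → -60 dB/decade.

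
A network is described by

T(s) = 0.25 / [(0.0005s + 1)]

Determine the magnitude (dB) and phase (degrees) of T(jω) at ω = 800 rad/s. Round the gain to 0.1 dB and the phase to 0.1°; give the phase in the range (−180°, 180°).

At ω = 800 rad/s:
pole (1 + j800·0.0005) = 1 + j0.4 → |·| ≈ 1.077, ∠ ≈ 21.80°
|T| = 0.25 · 1 / (1.077) ≈ 0.23213
Gain = 20 log₁₀(0.23213) ≈ -12.69 dB
∠T = (0°) − (21.80°) = -21.80°

-12.7 dB, -21.8°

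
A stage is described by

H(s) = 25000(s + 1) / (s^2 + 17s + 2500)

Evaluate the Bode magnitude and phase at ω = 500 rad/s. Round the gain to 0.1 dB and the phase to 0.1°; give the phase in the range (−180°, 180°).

34.1 dB, -88.1°

At s = jω = j500:
zero (s+1): 1 + j500 → |·| = √(1²+500²) = √250001 ≈ 500, ∠ = arctan(500/1) ≈ 89.89°
quadratic: (j500)² + 17·j500 + 2500 = -247500 + j8500 → |·| ≈ 2.4765e+05, ∠ ≈ 178.03°
|H| = 25000 · 500 / 2.4765e+05 ≈ 50.474
Gain = 20 log₁₀(50.474) ≈ 34.06 dB
∠H = 89.89° − 178.03° = -88.14°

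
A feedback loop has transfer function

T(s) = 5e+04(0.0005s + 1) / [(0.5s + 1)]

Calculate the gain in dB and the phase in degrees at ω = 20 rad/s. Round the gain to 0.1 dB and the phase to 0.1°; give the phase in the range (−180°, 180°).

At ω = 20 rad/s:
zero (1 + j20·0.0005) = 1 + j0.01 → |·| ≈ 1, ∠ ≈ 0.57°
pole (1 + j20·0.5) = 1 + j10 → |·| ≈ 10.05, ∠ ≈ 84.29°
|T| = 5e+04 · 1 / (10.05) ≈ 4975.1
Gain = 20 log₁₀(4975.1) ≈ 73.94 dB
∠T = (0.57°) − (84.29°) = -83.72°

73.9 dB, -83.7°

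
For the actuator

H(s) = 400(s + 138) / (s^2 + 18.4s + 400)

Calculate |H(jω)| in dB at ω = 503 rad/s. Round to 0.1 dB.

At s = jω = j503:
zero (s+138): 138 + j503 → |·| = √(138²+503²) = √272053 ≈ 521.59, ∠ = arctan(503/138) ≈ 74.66°
quadratic: (j503)² + 18.4·j503 + 400 = -252609 + j9255.2 → |·| ≈ 2.5278e+05, ∠ ≈ 177.90°
|H| = 400 · 521.59 / 2.5278e+05 ≈ 0.82537
Gain = 20 log₁₀(0.82537) ≈ -1.67 dB

-1.7 dB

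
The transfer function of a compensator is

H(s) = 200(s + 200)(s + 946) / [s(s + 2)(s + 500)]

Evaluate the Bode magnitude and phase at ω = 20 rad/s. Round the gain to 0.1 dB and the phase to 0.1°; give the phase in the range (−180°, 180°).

At s = jω = j20:
zero (s+200): 200 + j20 → |·| = √(200²+20²) = √40400 ≈ 201, ∠ = arctan(20/200) ≈ 5.71°
zero (s+946): 946 + j20 → |·| = √(946²+20²) = √895316 ≈ 946.21, ∠ = arctan(20/946) ≈ 1.21°
pole (s+2): 2 + j20 → |·| = √(2²+20²) = √404 ≈ 20.1, ∠ = arctan(20/2) ≈ 84.29°
pole (s+500): 500 + j20 → |·| = √(500²+20²) = √250400 ≈ 500.4, ∠ = arctan(20/500) ≈ 2.29°
pole at origin: |s| = 20, ∠ = 90.00° (in denominator)
|H| = 200 · 1.9019e+05 / 2.0116e+05 ≈ 189.09
Gain = 20 log₁₀(189.09) ≈ 45.53 dB
∠H = 6.92° − 176.58° = -169.66°

45.5 dB, -169.7°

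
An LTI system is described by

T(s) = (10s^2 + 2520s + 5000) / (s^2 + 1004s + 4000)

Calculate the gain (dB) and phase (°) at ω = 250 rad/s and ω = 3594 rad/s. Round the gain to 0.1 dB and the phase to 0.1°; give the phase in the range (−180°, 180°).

ω = 250: 10.7 dB, 31.4°; ω = 3594: 19.7 dB, 11.6°

Substitute s = j250:
Numerator: 10(j250)^2 + 2520(j250) + 5000 = -620000 + j630000
Denominator: (j250)^2 + 1004(j250) + 4000 = -58500 + j251000
|N| = √(620000² + 630000²) ≈ 8.8391e+05, ∠N ≈ 134.54°
|D| = √(58500² + 251000²) ≈ 2.5773e+05, ∠D ≈ 103.12°
|T| = 8.8391e+05 / 2.5773e+05 ≈ 3.4296
Gain = 20 log₁₀(3.4296) ≈ 10.70 dB
∠T = 134.54° − 103.12° = 31.42°

Substitute s = j3594:
Numerator: 10(j3594)^2 + 2520(j3594) + 5000 = -129163360 + j9056880
Denominator: (j3594)^2 + 1004(j3594) + 4000 = -12912836 + j3608376
|N| = √(129163360² + 9056880²) ≈ 1.2948e+08, ∠N ≈ 175.99°
|D| = √(12912836² + 3608376²) ≈ 1.3408e+07, ∠D ≈ 164.39°
|T| = 1.2948e+08 / 1.3408e+07 ≈ 9.6569
Gain = 20 log₁₀(9.6569) ≈ 19.70 dB
∠T = 175.99° − 164.39° = 11.60°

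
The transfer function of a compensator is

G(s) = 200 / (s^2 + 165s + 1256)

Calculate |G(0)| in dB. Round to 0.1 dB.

G(0) = 200 / 1256 ≈ 0.15924
20 log₁₀(0.15924) ≈ -15.96 dB

-16.0 dB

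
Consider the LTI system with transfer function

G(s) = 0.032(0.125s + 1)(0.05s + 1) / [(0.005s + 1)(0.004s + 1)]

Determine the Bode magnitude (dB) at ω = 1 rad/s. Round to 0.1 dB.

At ω = 1 rad/s:
zero (1 + j1·0.125) = 1 + j0.125 → |·| ≈ 1.0078, ∠ ≈ 7.13°
zero (1 + j1·0.05) = 1 + j0.05 → |·| ≈ 1.0012, ∠ ≈ 2.86°
pole (1 + j1·0.005) = 1 + j0.005 → |·| ≈ 1, ∠ ≈ 0.29°
pole (1 + j1·0.004) = 1 + j0.004 → |·| ≈ 1, ∠ ≈ 0.23°
|G| = 0.032 · 1.0078 · 1.0012 / (1 · 1) ≈ 0.032288
Gain = 20 log₁₀(0.032288) ≈ -29.82 dB

-29.8 dB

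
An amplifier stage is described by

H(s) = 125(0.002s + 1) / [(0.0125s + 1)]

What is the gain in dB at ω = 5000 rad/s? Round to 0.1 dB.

At ω = 5000 rad/s:
zero (1 + j5000·0.002) = 1 + j10 → |·| ≈ 10.05, ∠ ≈ 84.29°
pole (1 + j5000·0.0125) = 1 + j62.5 → |·| ≈ 62.508, ∠ ≈ 89.08°
|H| = 125 · 10.05 / (62.508) ≈ 20.097
Gain = 20 log₁₀(20.097) ≈ 26.06 dB

26.1 dB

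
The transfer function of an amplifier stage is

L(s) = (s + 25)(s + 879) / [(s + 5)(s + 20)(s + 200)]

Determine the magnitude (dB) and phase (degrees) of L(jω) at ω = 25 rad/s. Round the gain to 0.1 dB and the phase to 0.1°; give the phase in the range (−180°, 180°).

-14.5 dB, -90.5°

At s = jω = j25:
zero (s+25): 25 + j25 → |·| = √(25²+25²) = √1250 ≈ 35.355, ∠ = arctan(25/25) ≈ 45.00°
zero (s+879): 879 + j25 → |·| = √(879²+25²) = √773266 ≈ 879.36, ∠ = arctan(25/879) ≈ 1.63°
pole (s+5): 5 + j25 → |·| = √(5²+25²) = √650 ≈ 25.495, ∠ = arctan(25/5) ≈ 78.69°
pole (s+20): 20 + j25 → |·| = √(20²+25²) = √1025 ≈ 32.016, ∠ = arctan(25/20) ≈ 51.34°
pole (s+200): 200 + j25 → |·| = √(200²+25²) = √40625 ≈ 201.56, ∠ = arctan(25/200) ≈ 7.13°
|L| = 1 · 31090 / 1.6452e+05 ≈ 0.18897
Gain = 20 log₁₀(0.18897) ≈ -14.47 dB
∠L = 46.63° − 137.16° = -90.53°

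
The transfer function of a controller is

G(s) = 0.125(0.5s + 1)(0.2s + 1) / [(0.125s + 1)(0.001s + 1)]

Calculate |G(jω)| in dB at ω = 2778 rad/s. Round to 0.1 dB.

39.5 dB

At ω = 2778 rad/s:
zero (1 + j2778·0.5) = 1 + j1389 → |·| ≈ 1389, ∠ ≈ 89.96°
zero (1 + j2778·0.2) = 1 + j555.6 → |·| ≈ 555.6, ∠ ≈ 89.90°
pole (1 + j2778·0.125) = 1 + j347.25 → |·| ≈ 347.25, ∠ ≈ 89.84°
pole (1 + j2778·0.001) = 1 + j2.778 → |·| ≈ 2.9525, ∠ ≈ 70.20°
|G| = 0.125 · 1389 · 555.6 / (347.25 · 2.9525) ≈ 94.09
Gain = 20 log₁₀(94.09) ≈ 39.47 dB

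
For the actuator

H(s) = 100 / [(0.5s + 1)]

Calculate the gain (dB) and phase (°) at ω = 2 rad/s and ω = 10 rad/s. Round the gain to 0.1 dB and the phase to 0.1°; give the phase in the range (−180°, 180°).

At ω = 2 rad/s:
pole (1 + j2·0.5) = 1 + j1 → |·| ≈ 1.4142, ∠ ≈ 45.00°
|H| = 100 · 1 / (1.4142) ≈ 70.711
Gain = 20 log₁₀(70.711) ≈ 36.99 dB
∠H = (0°) − (45.00°) = -45.00°

At ω = 10 rad/s:
pole (1 + j10·0.5) = 1 + j5 → |·| ≈ 5.099, ∠ ≈ 78.69°
|H| = 100 · 1 / (5.099) ≈ 19.612
Gain = 20 log₁₀(19.612) ≈ 25.85 dB
∠H = (0°) − (78.69°) = -78.69°

ω = 2: 37.0 dB, -45.0°; ω = 10: 25.9 dB, -78.7°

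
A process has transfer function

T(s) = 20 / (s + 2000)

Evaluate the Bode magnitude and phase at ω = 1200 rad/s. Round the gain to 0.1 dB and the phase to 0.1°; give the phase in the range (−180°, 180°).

-41.3 dB, -31.0°

At s = jω = j1200:
pole (s+2000): 2000 + j1200 → |·| = √(2000²+1200²) = √5440000 ≈ 2332.4, ∠ = arctan(1200/2000) ≈ 30.96°
|T| = 20 / 2332.4 ≈ 0.0085749
Gain = 20 log₁₀(0.0085749) ≈ -41.34 dB
∠T = 0.00° − 30.96° = -30.96°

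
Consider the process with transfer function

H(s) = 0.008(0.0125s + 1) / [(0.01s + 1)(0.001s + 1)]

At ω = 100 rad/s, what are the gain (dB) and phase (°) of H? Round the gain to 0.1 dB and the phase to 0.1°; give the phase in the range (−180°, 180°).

-40.9 dB, 0.6°

At ω = 100 rad/s:
zero (1 + j100·0.0125) = 1 + j1.25 → |·| ≈ 1.6008, ∠ ≈ 51.34°
pole (1 + j100·0.01) = 1 + j1 → |·| ≈ 1.4142, ∠ ≈ 45.00°
pole (1 + j100·0.001) = 1 + j0.1 → |·| ≈ 1.005, ∠ ≈ 5.71°
|H| = 0.008 · 1.6008 / (1.4142 · 1.005) ≈ 0.0090105
Gain = 20 log₁₀(0.0090105) ≈ -40.91 dB
∠H = (51.34°) − (45.00° + 5.71°) = 0.63°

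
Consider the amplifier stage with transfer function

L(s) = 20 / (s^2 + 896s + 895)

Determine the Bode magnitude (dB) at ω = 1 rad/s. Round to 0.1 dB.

-36.0 dB

Substitute s = j1:
Numerator: 20 = 20 + j0
Denominator: (j1)^2 + 896(j1) + 895 = 894 + j896
|N| = √(20² + 0²) ≈ 20, ∠N ≈ 0.00°
|D| = √(894² + 896²) ≈ 1265.7, ∠D ≈ 45.06°
|L| = 20 / 1265.7 ≈ 0.015802
Gain = 20 log₁₀(0.015802) ≈ -36.03 dB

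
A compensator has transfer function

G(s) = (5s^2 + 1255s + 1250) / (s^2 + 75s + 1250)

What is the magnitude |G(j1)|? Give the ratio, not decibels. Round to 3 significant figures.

1.41

Substitute s = j1:
Numerator: 5(j1)^2 + 1255(j1) + 1250 = 1245 + j1255
Denominator: (j1)^2 + 75(j1) + 1250 = 1249 + j75
|N| = √(1245² + 1255²) ≈ 1767.8, ∠N ≈ 45.23°
|D| = √(1249² + 75²) ≈ 1251.2, ∠D ≈ 3.44°
|G| = 1767.8 / 1251.2 ≈ 1.4129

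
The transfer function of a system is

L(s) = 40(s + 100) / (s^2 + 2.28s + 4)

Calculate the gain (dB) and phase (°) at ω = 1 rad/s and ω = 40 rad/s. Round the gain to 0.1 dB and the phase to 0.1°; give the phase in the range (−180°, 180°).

At s = jω = j1:
zero (s+100): 100 + j1 → |·| = √(100²+1²) = √10001 ≈ 100, ∠ = arctan(1/100) ≈ 0.57°
quadratic: (j1)² + 2.28·j1 + 4 = 3 + j2.28 → |·| ≈ 3.7681, ∠ ≈ 37.23°
|L| = 40 · 100 / 3.7681 ≈ 1061.5
Gain = 20 log₁₀(1061.5) ≈ 60.52 dB
∠L = 0.57° − 37.23° = -36.66°

At s = jω = j40:
zero (s+100): 100 + j40 → |·| = √(100²+40²) = √11600 ≈ 107.7, ∠ = arctan(40/100) ≈ 21.80°
quadratic: (j40)² + 2.28·j40 + 4 = -1596 + j91.2 → |·| ≈ 1598.6, ∠ ≈ 176.73°
|L| = 40 · 107.7 / 1598.6 ≈ 2.6949
Gain = 20 log₁₀(2.6949) ≈ 8.61 dB
∠L = 21.80° − 176.73° = -154.93°

ω = 1: 60.5 dB, -36.7°; ω = 40: 8.6 dB, -154.9°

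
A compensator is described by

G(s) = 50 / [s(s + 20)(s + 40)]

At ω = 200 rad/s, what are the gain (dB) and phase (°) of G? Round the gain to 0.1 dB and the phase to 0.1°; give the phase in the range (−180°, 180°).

At s = jω = j200:
pole (s+20): 20 + j200 → |·| = √(20²+200²) = √40400 ≈ 201, ∠ = arctan(200/20) ≈ 84.29°
pole (s+40): 40 + j200 → |·| = √(40²+200²) = √41600 ≈ 203.96, ∠ = arctan(200/40) ≈ 78.69°
pole at origin: |s| = 200, ∠ = 90.00° (in denominator)
|G| = 50 / 8.1992e+06 ≈ 6.0982e-06
Gain = 20 log₁₀(6.0982e-06) ≈ -104.30 dB
∠G = 0.00° − 252.98° = -252.98° ≡ 107.02° (principal value)

-104.3 dB, 107.0°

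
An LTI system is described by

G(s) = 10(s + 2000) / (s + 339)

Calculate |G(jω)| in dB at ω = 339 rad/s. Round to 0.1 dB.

At s = jω = j339:
zero (s+2000): 2000 + j339 → |·| = √(2000²+339²) = √4114921 ≈ 2028.5, ∠ = arctan(339/2000) ≈ 9.62°
pole (s+339): 339 + j339 → |·| = √(339²+339²) = √229842 ≈ 479.42, ∠ = arctan(339/339) ≈ 45.00°
|G| = 10 · 2028.5 / 479.42 ≈ 42.312
Gain = 20 log₁₀(42.312) ≈ 32.53 dB

32.5 dB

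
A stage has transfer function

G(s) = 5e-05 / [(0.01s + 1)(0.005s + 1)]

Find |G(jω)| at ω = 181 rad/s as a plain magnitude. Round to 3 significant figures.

At ω = 181 rad/s:
pole (1 + j181·0.01) = 1 + j1.81 → |·| ≈ 2.0679, ∠ ≈ 61.08°
pole (1 + j181·0.005) = 1 + j0.905 → |·| ≈ 1.3487, ∠ ≈ 42.15°
|G| = 5e-05 · 1 / (2.0679 · 1.3487) ≈ 1.7928e-05

1.79e-05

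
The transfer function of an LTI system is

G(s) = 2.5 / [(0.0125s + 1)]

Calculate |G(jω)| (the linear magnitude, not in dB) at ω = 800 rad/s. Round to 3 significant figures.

0.249

At ω = 800 rad/s:
pole (1 + j800·0.0125) = 1 + j10 → |·| ≈ 10.05, ∠ ≈ 84.29°
|G| = 2.5 · 1 / (10.05) ≈ 0.24876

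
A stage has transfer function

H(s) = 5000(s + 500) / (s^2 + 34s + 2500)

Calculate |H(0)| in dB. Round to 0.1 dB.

60.0 dB

H(0) = 5000·500 / 2500 = 1000
20 log₁₀(1000) ≈ 60.00 dB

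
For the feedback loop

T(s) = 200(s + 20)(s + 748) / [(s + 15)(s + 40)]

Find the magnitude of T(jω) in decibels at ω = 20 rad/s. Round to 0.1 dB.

At s = jω = j20:
zero (s+20): 20 + j20 → |·| = √(20²+20²) = √800 ≈ 28.284, ∠ = arctan(20/20) ≈ 45.00°
zero (s+748): 748 + j20 → |·| = √(748²+20²) = √559904 ≈ 748.27, ∠ = arctan(20/748) ≈ 1.53°
pole (s+15): 15 + j20 → |·| = √(15²+20²) = √625 ≈ 25, ∠ = arctan(20/15) ≈ 53.13°
pole (s+40): 40 + j20 → |·| = √(40²+20²) = √2000 ≈ 44.721, ∠ = arctan(20/40) ≈ 26.57°
|T| = 200 · 21164 / 1118 ≈ 3786
Gain = 20 log₁₀(3786) ≈ 71.56 dB

71.6 dB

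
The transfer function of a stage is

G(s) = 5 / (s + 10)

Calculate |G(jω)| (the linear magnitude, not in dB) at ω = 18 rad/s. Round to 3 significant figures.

0.243

At s = jω = j18:
pole (s+10): 10 + j18 → |·| = √(10²+18²) = √424 ≈ 20.591, ∠ = arctan(18/10) ≈ 60.95°
|G| = 5 / 20.591 ≈ 0.24282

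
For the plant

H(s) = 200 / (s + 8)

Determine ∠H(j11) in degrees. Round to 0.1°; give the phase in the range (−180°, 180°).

Substitute s = j11:
Numerator: 200 = 200 + j0
Denominator: (j11) + 8 = 8 + j11
|N| = √(200² + 0²) ≈ 200, ∠N ≈ 0.00°
|D| = √(8² + 11²) ≈ 13.601, ∠D ≈ 53.97°
∠H = 0.00° − 53.97° = -53.97°

-54.0°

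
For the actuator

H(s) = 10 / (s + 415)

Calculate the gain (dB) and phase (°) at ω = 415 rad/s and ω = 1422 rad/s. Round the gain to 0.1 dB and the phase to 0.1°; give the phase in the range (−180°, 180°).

Substitute s = j415:
Numerator: 10 = 10 + j0
Denominator: (j415) + 415 = 415 + j415
|N| = √(10² + 0²) ≈ 10, ∠N ≈ 0.00°
|D| = √(415² + 415²) ≈ 586.9, ∠D ≈ 45.00°
|H| = 10 / 586.9 ≈ 0.017039
Gain = 20 log₁₀(0.017039) ≈ -35.37 dB
∠H = 0.00° − 45.00° = -45.00°

Substitute s = j1422:
Numerator: 10 = 10 + j0
Denominator: (j1422) + 415 = 415 + j1422
|N| = √(10² + 0²) ≈ 10, ∠N ≈ 0.00°
|D| = √(415² + 1422²) ≈ 1481.3, ∠D ≈ 73.73°
|H| = 10 / 1481.3 ≈ 0.0067508
Gain = 20 log₁₀(0.0067508) ≈ -43.41 dB
∠H = 0.00° − 73.73° = -73.73°

ω = 415: -35.4 dB, -45.0°; ω = 1422: -43.4 dB, -73.7°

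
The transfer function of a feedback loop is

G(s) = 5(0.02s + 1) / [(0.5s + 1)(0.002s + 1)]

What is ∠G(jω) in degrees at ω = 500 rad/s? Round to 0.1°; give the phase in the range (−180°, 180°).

-50.5°

At ω = 500 rad/s:
zero (1 + j500·0.02) = 1 + j10 → |·| ≈ 10.05, ∠ ≈ 84.29°
pole (1 + j500·0.5) = 1 + j250 → |·| ≈ 250, ∠ ≈ 89.77°
pole (1 + j500·0.002) = 1 + j1 → |·| ≈ 1.4142, ∠ ≈ 45.00°
∠G = (84.29°) − (89.77° + 45.00°) = -50.48°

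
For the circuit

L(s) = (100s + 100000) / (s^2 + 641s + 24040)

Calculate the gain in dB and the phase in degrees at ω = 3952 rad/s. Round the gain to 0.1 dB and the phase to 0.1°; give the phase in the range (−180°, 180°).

Substitute s = j3952:
Numerator: 100(j3952) + 100000 = 100000 + j395200
Denominator: (j3952)^2 + 641(j3952) + 24040 = -15594264 + j2533232
|N| = √(100000² + 395200²) ≈ 4.0766e+05, ∠N ≈ 75.80°
|D| = √(15594264² + 2533232²) ≈ 1.5799e+07, ∠D ≈ 170.77°
|L| = 4.0766e+05 / 1.5799e+07 ≈ 0.025803
Gain = 20 log₁₀(0.025803) ≈ -31.77 dB
∠L = 75.80° − 170.77° = -94.97°

-31.8 dB, -95.0°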